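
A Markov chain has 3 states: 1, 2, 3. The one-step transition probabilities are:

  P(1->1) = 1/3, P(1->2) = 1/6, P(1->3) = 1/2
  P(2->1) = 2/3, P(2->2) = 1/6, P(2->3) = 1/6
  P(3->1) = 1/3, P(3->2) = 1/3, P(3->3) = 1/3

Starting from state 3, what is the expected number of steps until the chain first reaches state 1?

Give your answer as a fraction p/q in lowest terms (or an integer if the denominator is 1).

Answer: 7/3

Derivation:
Let h_i = expected steps to first reach 1 from state i.
Boundary: h_1 = 0.
First-step equations for the other states:
  h_2 = 1 + 2/3*h_1 + 1/6*h_2 + 1/6*h_3
  h_3 = 1 + 1/3*h_1 + 1/3*h_2 + 1/3*h_3

Substituting h_1 = 0 and rearranging gives the linear system (I - Q) h = 1:
  [5/6, -1/6] . (h_2, h_3) = 1
  [-1/3, 2/3] . (h_2, h_3) = 1

Solving yields:
  h_2 = 5/3
  h_3 = 7/3

Starting state is 3, so the expected hitting time is h_3 = 7/3.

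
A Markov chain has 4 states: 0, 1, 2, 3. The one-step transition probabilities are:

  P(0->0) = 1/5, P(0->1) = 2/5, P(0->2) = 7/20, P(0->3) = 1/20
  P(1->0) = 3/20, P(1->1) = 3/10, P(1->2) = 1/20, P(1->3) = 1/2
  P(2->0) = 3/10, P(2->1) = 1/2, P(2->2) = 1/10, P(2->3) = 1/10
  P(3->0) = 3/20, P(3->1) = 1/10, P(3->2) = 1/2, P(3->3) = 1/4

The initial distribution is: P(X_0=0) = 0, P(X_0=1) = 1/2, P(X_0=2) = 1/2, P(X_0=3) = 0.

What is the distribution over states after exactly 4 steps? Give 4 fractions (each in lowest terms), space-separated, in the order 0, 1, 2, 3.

Answer: 62997/320000 51163/160000 74353/320000 20081/80000

Derivation:
Propagating the distribution step by step (d_{t+1} = d_t * P):
d_0 = (0=0, 1=1/2, 2=1/2, 3=0)
  d_1[0] = 0*1/5 + 1/2*3/20 + 1/2*3/10 + 0*3/20 = 9/40
  d_1[1] = 0*2/5 + 1/2*3/10 + 1/2*1/2 + 0*1/10 = 2/5
  d_1[2] = 0*7/20 + 1/2*1/20 + 1/2*1/10 + 0*1/2 = 3/40
  d_1[3] = 0*1/20 + 1/2*1/2 + 1/2*1/10 + 0*1/4 = 3/10
d_1 = (0=9/40, 1=2/5, 2=3/40, 3=3/10)
  d_2[0] = 9/40*1/5 + 2/5*3/20 + 3/40*3/10 + 3/10*3/20 = 69/400
  d_2[1] = 9/40*2/5 + 2/5*3/10 + 3/40*1/2 + 3/10*1/10 = 111/400
  d_2[2] = 9/40*7/20 + 2/5*1/20 + 3/40*1/10 + 3/10*1/2 = 41/160
  d_2[3] = 9/40*1/20 + 2/5*1/2 + 3/40*1/10 + 3/10*1/4 = 47/160
d_2 = (0=69/400, 1=111/400, 2=41/160, 3=47/160)
  d_3[0] = 69/400*1/5 + 111/400*3/20 + 41/160*3/10 + 47/160*3/20 = 3153/16000
  d_3[1] = 69/400*2/5 + 111/400*3/10 + 41/160*1/2 + 47/160*1/10 = 1239/4000
  d_3[2] = 69/400*7/20 + 111/400*1/20 + 41/160*1/10 + 47/160*1/2 = 987/4000
  d_3[3] = 69/400*1/20 + 111/400*1/2 + 41/160*1/10 + 47/160*1/4 = 3943/16000
d_3 = (0=3153/16000, 1=1239/4000, 2=987/4000, 3=3943/16000)
  d_4[0] = 3153/16000*1/5 + 1239/4000*3/20 + 987/4000*3/10 + 3943/16000*3/20 = 62997/320000
  d_4[1] = 3153/16000*2/5 + 1239/4000*3/10 + 987/4000*1/2 + 3943/16000*1/10 = 51163/160000
  d_4[2] = 3153/16000*7/20 + 1239/4000*1/20 + 987/4000*1/10 + 3943/16000*1/2 = 74353/320000
  d_4[3] = 3153/16000*1/20 + 1239/4000*1/2 + 987/4000*1/10 + 3943/16000*1/4 = 20081/80000
d_4 = (0=62997/320000, 1=51163/160000, 2=74353/320000, 3=20081/80000)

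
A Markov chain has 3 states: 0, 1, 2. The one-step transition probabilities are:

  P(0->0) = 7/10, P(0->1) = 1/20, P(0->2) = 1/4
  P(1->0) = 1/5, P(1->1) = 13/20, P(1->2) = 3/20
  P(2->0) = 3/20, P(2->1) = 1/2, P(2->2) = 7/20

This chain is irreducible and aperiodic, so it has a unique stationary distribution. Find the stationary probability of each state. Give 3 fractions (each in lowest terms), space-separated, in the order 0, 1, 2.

Answer: 61/162 7/18 19/81

Derivation:
The stationary distribution satisfies pi = pi * P, i.e.:
  pi_0 = 7/10*pi_0 + 1/5*pi_1 + 3/20*pi_2
  pi_1 = 1/20*pi_0 + 13/20*pi_1 + 1/2*pi_2
  pi_2 = 1/4*pi_0 + 3/20*pi_1 + 7/20*pi_2
with normalization: pi_0 + pi_1 + pi_2 = 1.

Using the first 2 balance equations plus normalization, the linear system A*pi = b is:
  [-3/10, 1/5, 3/20] . pi = 0
  [1/20, -7/20, 1/2] . pi = 0
  [1, 1, 1] . pi = 1

Solving yields:
  pi_0 = 61/162
  pi_1 = 7/18
  pi_2 = 19/81

Verification (pi * P):
  61/162*7/10 + 7/18*1/5 + 19/81*3/20 = 61/162 = pi_0  (ok)
  61/162*1/20 + 7/18*13/20 + 19/81*1/2 = 7/18 = pi_1  (ok)
  61/162*1/4 + 7/18*3/20 + 19/81*7/20 = 19/81 = pi_2  (ok)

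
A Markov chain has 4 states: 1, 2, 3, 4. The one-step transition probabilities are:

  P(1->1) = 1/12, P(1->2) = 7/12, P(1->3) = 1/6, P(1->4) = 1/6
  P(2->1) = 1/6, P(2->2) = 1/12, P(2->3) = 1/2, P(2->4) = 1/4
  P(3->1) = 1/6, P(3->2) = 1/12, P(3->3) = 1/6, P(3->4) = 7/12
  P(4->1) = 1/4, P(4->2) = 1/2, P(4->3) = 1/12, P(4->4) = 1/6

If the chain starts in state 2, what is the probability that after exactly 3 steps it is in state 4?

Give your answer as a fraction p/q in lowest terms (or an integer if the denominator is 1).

Answer: 113/432

Derivation:
Computing P^3 by repeated multiplication:
P^1 =
  1: [1/12, 7/12, 1/6, 1/6]
  2: [1/6, 1/12, 1/2, 1/4]
  3: [1/6, 1/12, 1/6, 7/12]
  4: [1/4, 1/2, 1/12, 1/6]
P^2 =
  1: [25/144, 7/36, 25/72, 41/144]
  2: [25/144, 13/48, 25/144, 55/144]
  3: [29/144, 59/144, 7/48, 35/144]
  4: [23/144, 5/18, 23/72, 35/144]
P^3 =
  1: [19/108, 499/1728, 359/1728, 283/864]
  2: [53/288, 569/1728, 389/1728, 113/432]
  3: [49/288, 493/1728, 163/576, 113/432]
  4: [25/144, 457/1728, 413/1728, 31/96]

(P^3)[2 -> 4] = 113/432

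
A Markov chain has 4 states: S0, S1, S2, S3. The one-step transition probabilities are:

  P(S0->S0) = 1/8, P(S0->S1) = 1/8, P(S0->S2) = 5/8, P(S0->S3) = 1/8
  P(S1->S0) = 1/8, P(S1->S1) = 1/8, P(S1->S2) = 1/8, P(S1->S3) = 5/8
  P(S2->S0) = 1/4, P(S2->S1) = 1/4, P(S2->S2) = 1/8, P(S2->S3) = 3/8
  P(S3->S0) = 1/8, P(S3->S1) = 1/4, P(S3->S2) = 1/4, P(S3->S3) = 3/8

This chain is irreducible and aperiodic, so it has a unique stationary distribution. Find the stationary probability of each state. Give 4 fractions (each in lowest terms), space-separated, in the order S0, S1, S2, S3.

Answer: 97/620 127/620 39/155 12/31

Derivation:
The stationary distribution satisfies pi = pi * P, i.e.:
  pi_S0 = 1/8*pi_S0 + 1/8*pi_S1 + 1/4*pi_S2 + 1/8*pi_S3
  pi_S1 = 1/8*pi_S0 + 1/8*pi_S1 + 1/4*pi_S2 + 1/4*pi_S3
  pi_S2 = 5/8*pi_S0 + 1/8*pi_S1 + 1/8*pi_S2 + 1/4*pi_S3
  pi_S3 = 1/8*pi_S0 + 5/8*pi_S1 + 3/8*pi_S2 + 3/8*pi_S3
with normalization: pi_S0 + pi_S1 + pi_S2 + pi_S3 = 1.

Using the first 3 balance equations plus normalization, the linear system A*pi = b is:
  [-7/8, 1/8, 1/4, 1/8] . pi = 0
  [1/8, -7/8, 1/4, 1/4] . pi = 0
  [5/8, 1/8, -7/8, 1/4] . pi = 0
  [1, 1, 1, 1] . pi = 1

Solving yields:
  pi_S0 = 97/620
  pi_S1 = 127/620
  pi_S2 = 39/155
  pi_S3 = 12/31

Verification (pi * P):
  97/620*1/8 + 127/620*1/8 + 39/155*1/4 + 12/31*1/8 = 97/620 = pi_S0  (ok)
  97/620*1/8 + 127/620*1/8 + 39/155*1/4 + 12/31*1/4 = 127/620 = pi_S1  (ok)
  97/620*5/8 + 127/620*1/8 + 39/155*1/8 + 12/31*1/4 = 39/155 = pi_S2  (ok)
  97/620*1/8 + 127/620*5/8 + 39/155*3/8 + 12/31*3/8 = 12/31 = pi_S3  (ok)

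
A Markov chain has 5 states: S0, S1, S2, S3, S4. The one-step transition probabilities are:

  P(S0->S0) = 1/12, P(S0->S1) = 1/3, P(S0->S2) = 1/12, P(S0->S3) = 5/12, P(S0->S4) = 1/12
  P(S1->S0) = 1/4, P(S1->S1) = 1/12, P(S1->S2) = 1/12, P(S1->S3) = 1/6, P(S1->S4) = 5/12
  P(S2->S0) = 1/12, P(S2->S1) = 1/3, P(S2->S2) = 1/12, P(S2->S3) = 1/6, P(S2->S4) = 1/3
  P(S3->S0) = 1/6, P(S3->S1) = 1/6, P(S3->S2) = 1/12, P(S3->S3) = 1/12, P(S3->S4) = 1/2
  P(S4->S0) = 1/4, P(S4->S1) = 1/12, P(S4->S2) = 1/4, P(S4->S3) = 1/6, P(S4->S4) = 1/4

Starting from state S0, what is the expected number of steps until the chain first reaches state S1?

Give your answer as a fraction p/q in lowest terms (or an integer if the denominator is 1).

Let h_i = expected steps to first reach S1 from state i.
Boundary: h_S1 = 0.
First-step equations for the other states:
  h_S0 = 1 + 1/12*h_S0 + 1/3*h_S1 + 1/12*h_S2 + 5/12*h_S3 + 1/12*h_S4
  h_S2 = 1 + 1/12*h_S0 + 1/3*h_S1 + 1/12*h_S2 + 1/6*h_S3 + 1/3*h_S4
  h_S3 = 1 + 1/6*h_S0 + 1/6*h_S1 + 1/12*h_S2 + 1/12*h_S3 + 1/2*h_S4
  h_S4 = 1 + 1/4*h_S0 + 1/12*h_S1 + 1/4*h_S2 + 1/6*h_S3 + 1/4*h_S4

Substituting h_S1 = 0 and rearranging gives the linear system (I - Q) h = 1:
  [11/12, -1/12, -5/12, -1/12] . (h_S0, h_S2, h_S3, h_S4) = 1
  [-1/12, 11/12, -1/6, -1/3] . (h_S0, h_S2, h_S3, h_S4) = 1
  [-1/6, -1/12, 11/12, -1/2] . (h_S0, h_S2, h_S3, h_S4) = 1
  [-1/4, -1/4, -1/6, 3/4] . (h_S0, h_S2, h_S3, h_S4) = 1

Solving yields:
  h_S0 = 8136/1861
  h_S2 = 8220/1861
  h_S3 = 9768/1861
  h_S4 = 10104/1861

Starting state is S0, so the expected hitting time is h_S0 = 8136/1861.

Answer: 8136/1861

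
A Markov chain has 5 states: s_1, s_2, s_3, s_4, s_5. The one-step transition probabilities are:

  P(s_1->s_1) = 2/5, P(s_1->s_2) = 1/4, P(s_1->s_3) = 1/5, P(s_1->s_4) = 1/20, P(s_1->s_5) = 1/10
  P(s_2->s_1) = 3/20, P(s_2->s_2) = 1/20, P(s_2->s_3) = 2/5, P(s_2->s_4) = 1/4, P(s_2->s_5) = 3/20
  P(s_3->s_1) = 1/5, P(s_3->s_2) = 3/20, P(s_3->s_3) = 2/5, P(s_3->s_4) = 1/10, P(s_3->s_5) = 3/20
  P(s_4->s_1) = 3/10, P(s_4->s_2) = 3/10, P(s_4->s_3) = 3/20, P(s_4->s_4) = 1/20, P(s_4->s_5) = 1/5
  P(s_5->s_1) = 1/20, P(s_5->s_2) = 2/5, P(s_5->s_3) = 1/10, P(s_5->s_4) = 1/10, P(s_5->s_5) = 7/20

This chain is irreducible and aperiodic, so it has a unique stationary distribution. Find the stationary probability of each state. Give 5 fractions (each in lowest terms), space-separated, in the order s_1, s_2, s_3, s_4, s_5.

Answer: 8351/38459 24575/115377 31544/115377 13306/115377 20899/115377

Derivation:
The stationary distribution satisfies pi = pi * P, i.e.:
  pi_s_1 = 2/5*pi_s_1 + 3/20*pi_s_2 + 1/5*pi_s_3 + 3/10*pi_s_4 + 1/20*pi_s_5
  pi_s_2 = 1/4*pi_s_1 + 1/20*pi_s_2 + 3/20*pi_s_3 + 3/10*pi_s_4 + 2/5*pi_s_5
  pi_s_3 = 1/5*pi_s_1 + 2/5*pi_s_2 + 2/5*pi_s_3 + 3/20*pi_s_4 + 1/10*pi_s_5
  pi_s_4 = 1/20*pi_s_1 + 1/4*pi_s_2 + 1/10*pi_s_3 + 1/20*pi_s_4 + 1/10*pi_s_5
  pi_s_5 = 1/10*pi_s_1 + 3/20*pi_s_2 + 3/20*pi_s_3 + 1/5*pi_s_4 + 7/20*pi_s_5
with normalization: pi_s_1 + pi_s_2 + pi_s_3 + pi_s_4 + pi_s_5 = 1.

Using the first 4 balance equations plus normalization, the linear system A*pi = b is:
  [-3/5, 3/20, 1/5, 3/10, 1/20] . pi = 0
  [1/4, -19/20, 3/20, 3/10, 2/5] . pi = 0
  [1/5, 2/5, -3/5, 3/20, 1/10] . pi = 0
  [1/20, 1/4, 1/10, -19/20, 1/10] . pi = 0
  [1, 1, 1, 1, 1] . pi = 1

Solving yields:
  pi_s_1 = 8351/38459
  pi_s_2 = 24575/115377
  pi_s_3 = 31544/115377
  pi_s_4 = 13306/115377
  pi_s_5 = 20899/115377

Verification (pi * P):
  8351/38459*2/5 + 24575/115377*3/20 + 31544/115377*1/5 + 13306/115377*3/10 + 20899/115377*1/20 = 8351/38459 = pi_s_1  (ok)
  8351/38459*1/4 + 24575/115377*1/20 + 31544/115377*3/20 + 13306/115377*3/10 + 20899/115377*2/5 = 24575/115377 = pi_s_2  (ok)
  8351/38459*1/5 + 24575/115377*2/5 + 31544/115377*2/5 + 13306/115377*3/20 + 20899/115377*1/10 = 31544/115377 = pi_s_3  (ok)
  8351/38459*1/20 + 24575/115377*1/4 + 31544/115377*1/10 + 13306/115377*1/20 + 20899/115377*1/10 = 13306/115377 = pi_s_4  (ok)
  8351/38459*1/10 + 24575/115377*3/20 + 31544/115377*3/20 + 13306/115377*1/5 + 20899/115377*7/20 = 20899/115377 = pi_s_5  (ok)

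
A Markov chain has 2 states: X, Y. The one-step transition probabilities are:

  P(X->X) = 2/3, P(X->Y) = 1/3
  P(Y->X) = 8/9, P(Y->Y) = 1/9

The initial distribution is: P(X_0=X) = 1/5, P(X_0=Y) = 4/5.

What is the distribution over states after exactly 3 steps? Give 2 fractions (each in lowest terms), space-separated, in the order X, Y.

Propagating the distribution step by step (d_{t+1} = d_t * P):
d_0 = (X=1/5, Y=4/5)
  d_1[X] = 1/5*2/3 + 4/5*8/9 = 38/45
  d_1[Y] = 1/5*1/3 + 4/5*1/9 = 7/45
d_1 = (X=38/45, Y=7/45)
  d_2[X] = 38/45*2/3 + 7/45*8/9 = 284/405
  d_2[Y] = 38/45*1/3 + 7/45*1/9 = 121/405
d_2 = (X=284/405, Y=121/405)
  d_3[X] = 284/405*2/3 + 121/405*8/9 = 2672/3645
  d_3[Y] = 284/405*1/3 + 121/405*1/9 = 973/3645
d_3 = (X=2672/3645, Y=973/3645)

Answer: 2672/3645 973/3645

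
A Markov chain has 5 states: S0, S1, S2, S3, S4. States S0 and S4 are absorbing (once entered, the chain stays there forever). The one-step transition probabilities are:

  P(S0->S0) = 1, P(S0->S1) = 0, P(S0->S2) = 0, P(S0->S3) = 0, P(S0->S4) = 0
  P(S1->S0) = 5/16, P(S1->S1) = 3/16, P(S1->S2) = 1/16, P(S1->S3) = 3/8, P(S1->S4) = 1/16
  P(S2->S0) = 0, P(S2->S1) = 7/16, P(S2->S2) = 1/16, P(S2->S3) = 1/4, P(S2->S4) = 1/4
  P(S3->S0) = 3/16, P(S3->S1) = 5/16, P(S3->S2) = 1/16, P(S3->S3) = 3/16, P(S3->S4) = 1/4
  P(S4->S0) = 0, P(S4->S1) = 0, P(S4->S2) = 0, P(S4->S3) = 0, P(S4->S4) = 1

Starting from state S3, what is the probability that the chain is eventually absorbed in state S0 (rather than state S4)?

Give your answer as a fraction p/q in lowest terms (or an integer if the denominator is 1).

Answer: 487/940

Derivation:
Let a_i = P(absorbed in S0 | start in state i).
Boundary conditions: a_S0 = 1, a_S4 = 0.
For each transient state i, a_i = sum_j P(i->j) * a_j:
  a_S1 = 5/16*a_S0 + 3/16*a_S1 + 1/16*a_S2 + 3/8*a_S3 + 1/16*a_S4
  a_S2 = 0*a_S0 + 7/16*a_S1 + 1/16*a_S2 + 1/4*a_S3 + 1/4*a_S4
  a_S3 = 3/16*a_S0 + 5/16*a_S1 + 1/16*a_S2 + 3/16*a_S3 + 1/4*a_S4

Substituting a_S0 = 1 and a_S4 = 0, rearrange to (I - Q) a = r where r[i] = P(i -> S0):
  [13/16, -1/16, -3/8] . (a_S1, a_S2, a_S3) = 5/16
  [-7/16, 15/16, -1/4] . (a_S1, a_S2, a_S3) = 0
  [-5/16, -1/16, 13/16] . (a_S1, a_S2, a_S3) = 3/16

Solving yields:
  a_S1 = 1237/1880
  a_S2 = 837/1880
  a_S3 = 487/940

Starting state is S3, so the absorption probability is a_S3 = 487/940.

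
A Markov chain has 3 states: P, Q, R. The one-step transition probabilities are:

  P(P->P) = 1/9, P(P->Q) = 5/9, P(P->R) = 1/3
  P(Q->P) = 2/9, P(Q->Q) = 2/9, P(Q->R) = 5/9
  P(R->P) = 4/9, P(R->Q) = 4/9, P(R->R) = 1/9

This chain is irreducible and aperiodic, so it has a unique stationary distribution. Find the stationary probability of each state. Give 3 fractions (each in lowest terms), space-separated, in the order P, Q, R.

Answer: 18/67 26/67 23/67

Derivation:
The stationary distribution satisfies pi = pi * P, i.e.:
  pi_P = 1/9*pi_P + 2/9*pi_Q + 4/9*pi_R
  pi_Q = 5/9*pi_P + 2/9*pi_Q + 4/9*pi_R
  pi_R = 1/3*pi_P + 5/9*pi_Q + 1/9*pi_R
with normalization: pi_P + pi_Q + pi_R = 1.

Using the first 2 balance equations plus normalization, the linear system A*pi = b is:
  [-8/9, 2/9, 4/9] . pi = 0
  [5/9, -7/9, 4/9] . pi = 0
  [1, 1, 1] . pi = 1

Solving yields:
  pi_P = 18/67
  pi_Q = 26/67
  pi_R = 23/67

Verification (pi * P):
  18/67*1/9 + 26/67*2/9 + 23/67*4/9 = 18/67 = pi_P  (ok)
  18/67*5/9 + 26/67*2/9 + 23/67*4/9 = 26/67 = pi_Q  (ok)
  18/67*1/3 + 26/67*5/9 + 23/67*1/9 = 23/67 = pi_R  (ok)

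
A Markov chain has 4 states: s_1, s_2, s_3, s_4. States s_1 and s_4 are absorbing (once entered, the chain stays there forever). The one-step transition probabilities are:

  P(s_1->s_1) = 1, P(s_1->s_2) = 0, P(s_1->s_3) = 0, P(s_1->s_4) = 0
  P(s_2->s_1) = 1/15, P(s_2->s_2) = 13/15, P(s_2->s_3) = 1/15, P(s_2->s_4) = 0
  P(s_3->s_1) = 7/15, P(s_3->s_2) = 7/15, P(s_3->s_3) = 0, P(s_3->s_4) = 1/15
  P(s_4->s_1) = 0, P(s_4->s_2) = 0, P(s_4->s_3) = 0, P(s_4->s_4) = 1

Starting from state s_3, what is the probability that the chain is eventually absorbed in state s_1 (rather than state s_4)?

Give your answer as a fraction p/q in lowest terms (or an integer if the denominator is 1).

Answer: 21/23

Derivation:
Let a_i = P(absorbed in s_1 | start in state i).
Boundary conditions: a_s_1 = 1, a_s_4 = 0.
For each transient state i, a_i = sum_j P(i->j) * a_j:
  a_s_2 = 1/15*a_s_1 + 13/15*a_s_2 + 1/15*a_s_3 + 0*a_s_4
  a_s_3 = 7/15*a_s_1 + 7/15*a_s_2 + 0*a_s_3 + 1/15*a_s_4

Substituting a_s_1 = 1 and a_s_4 = 0, rearrange to (I - Q) a = r where r[i] = P(i -> s_1):
  [2/15, -1/15] . (a_s_2, a_s_3) = 1/15
  [-7/15, 1] . (a_s_2, a_s_3) = 7/15

Solving yields:
  a_s_2 = 22/23
  a_s_3 = 21/23

Starting state is s_3, so the absorption probability is a_s_3 = 21/23.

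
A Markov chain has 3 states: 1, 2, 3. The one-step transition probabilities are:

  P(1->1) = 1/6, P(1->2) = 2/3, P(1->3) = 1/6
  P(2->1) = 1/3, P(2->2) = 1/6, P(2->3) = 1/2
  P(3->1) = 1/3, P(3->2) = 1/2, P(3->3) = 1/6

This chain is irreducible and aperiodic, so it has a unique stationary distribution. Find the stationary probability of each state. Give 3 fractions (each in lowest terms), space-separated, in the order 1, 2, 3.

Answer: 2/7 23/56 17/56

Derivation:
The stationary distribution satisfies pi = pi * P, i.e.:
  pi_1 = 1/6*pi_1 + 1/3*pi_2 + 1/3*pi_3
  pi_2 = 2/3*pi_1 + 1/6*pi_2 + 1/2*pi_3
  pi_3 = 1/6*pi_1 + 1/2*pi_2 + 1/6*pi_3
with normalization: pi_1 + pi_2 + pi_3 = 1.

Using the first 2 balance equations plus normalization, the linear system A*pi = b is:
  [-5/6, 1/3, 1/3] . pi = 0
  [2/3, -5/6, 1/2] . pi = 0
  [1, 1, 1] . pi = 1

Solving yields:
  pi_1 = 2/7
  pi_2 = 23/56
  pi_3 = 17/56

Verification (pi * P):
  2/7*1/6 + 23/56*1/3 + 17/56*1/3 = 2/7 = pi_1  (ok)
  2/7*2/3 + 23/56*1/6 + 17/56*1/2 = 23/56 = pi_2  (ok)
  2/7*1/6 + 23/56*1/2 + 17/56*1/6 = 17/56 = pi_3  (ok)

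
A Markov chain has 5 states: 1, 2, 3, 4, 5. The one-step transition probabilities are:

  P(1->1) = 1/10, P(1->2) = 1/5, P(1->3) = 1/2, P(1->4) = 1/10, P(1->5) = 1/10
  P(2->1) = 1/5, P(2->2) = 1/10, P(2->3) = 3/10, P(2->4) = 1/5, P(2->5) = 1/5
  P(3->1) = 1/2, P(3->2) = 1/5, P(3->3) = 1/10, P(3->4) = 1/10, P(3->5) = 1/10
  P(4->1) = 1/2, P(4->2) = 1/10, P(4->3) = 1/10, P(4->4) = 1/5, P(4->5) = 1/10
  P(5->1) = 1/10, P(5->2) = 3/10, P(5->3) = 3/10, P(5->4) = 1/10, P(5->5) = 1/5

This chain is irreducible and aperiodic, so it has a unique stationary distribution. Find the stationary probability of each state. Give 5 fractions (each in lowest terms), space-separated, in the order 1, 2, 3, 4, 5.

The stationary distribution satisfies pi = pi * P, i.e.:
  pi_1 = 1/10*pi_1 + 1/5*pi_2 + 1/2*pi_3 + 1/2*pi_4 + 1/10*pi_5
  pi_2 = 1/5*pi_1 + 1/10*pi_2 + 1/5*pi_3 + 1/10*pi_4 + 3/10*pi_5
  pi_3 = 1/2*pi_1 + 3/10*pi_2 + 1/10*pi_3 + 1/10*pi_4 + 3/10*pi_5
  pi_4 = 1/10*pi_1 + 1/5*pi_2 + 1/10*pi_3 + 1/5*pi_4 + 1/10*pi_5
  pi_5 = 1/10*pi_1 + 1/5*pi_2 + 1/10*pi_3 + 1/10*pi_4 + 1/5*pi_5
with normalization: pi_1 + pi_2 + pi_3 + pi_4 + pi_5 = 1.

Using the first 4 balance equations plus normalization, the linear system A*pi = b is:
  [-9/10, 1/5, 1/2, 1/2, 1/10] . pi = 0
  [1/5, -9/10, 1/5, 1/10, 3/10] . pi = 0
  [1/2, 3/10, -9/10, 1/10, 3/10] . pi = 0
  [1/10, 1/5, 1/10, -4/5, 1/10] . pi = 0
  [1, 1, 1, 1, 1] . pi = 1

Solving yields:
  pi_1 = 389/1386
  pi_2 = 2/11
  pi_3 = 127/462
  pi_4 = 13/99
  pi_5 = 13/99

Verification (pi * P):
  389/1386*1/10 + 2/11*1/5 + 127/462*1/2 + 13/99*1/2 + 13/99*1/10 = 389/1386 = pi_1  (ok)
  389/1386*1/5 + 2/11*1/10 + 127/462*1/5 + 13/99*1/10 + 13/99*3/10 = 2/11 = pi_2  (ok)
  389/1386*1/2 + 2/11*3/10 + 127/462*1/10 + 13/99*1/10 + 13/99*3/10 = 127/462 = pi_3  (ok)
  389/1386*1/10 + 2/11*1/5 + 127/462*1/10 + 13/99*1/5 + 13/99*1/10 = 13/99 = pi_4  (ok)
  389/1386*1/10 + 2/11*1/5 + 127/462*1/10 + 13/99*1/10 + 13/99*1/5 = 13/99 = pi_5  (ok)

Answer: 389/1386 2/11 127/462 13/99 13/99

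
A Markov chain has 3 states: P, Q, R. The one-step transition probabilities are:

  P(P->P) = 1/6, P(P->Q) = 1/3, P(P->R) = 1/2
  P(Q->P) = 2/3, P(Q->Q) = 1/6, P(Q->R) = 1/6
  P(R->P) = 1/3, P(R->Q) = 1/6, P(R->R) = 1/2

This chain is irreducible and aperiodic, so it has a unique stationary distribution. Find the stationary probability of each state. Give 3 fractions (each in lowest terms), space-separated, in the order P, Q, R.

The stationary distribution satisfies pi = pi * P, i.e.:
  pi_P = 1/6*pi_P + 2/3*pi_Q + 1/3*pi_R
  pi_Q = 1/3*pi_P + 1/6*pi_Q + 1/6*pi_R
  pi_R = 1/2*pi_P + 1/6*pi_Q + 1/2*pi_R
with normalization: pi_P + pi_Q + pi_R = 1.

Using the first 2 balance equations plus normalization, the linear system A*pi = b is:
  [-5/6, 2/3, 1/3] . pi = 0
  [1/3, -5/6, 1/6] . pi = 0
  [1, 1, 1] . pi = 1

Solving yields:
  pi_P = 7/20
  pi_Q = 9/40
  pi_R = 17/40

Verification (pi * P):
  7/20*1/6 + 9/40*2/3 + 17/40*1/3 = 7/20 = pi_P  (ok)
  7/20*1/3 + 9/40*1/6 + 17/40*1/6 = 9/40 = pi_Q  (ok)
  7/20*1/2 + 9/40*1/6 + 17/40*1/2 = 17/40 = pi_R  (ok)

Answer: 7/20 9/40 17/40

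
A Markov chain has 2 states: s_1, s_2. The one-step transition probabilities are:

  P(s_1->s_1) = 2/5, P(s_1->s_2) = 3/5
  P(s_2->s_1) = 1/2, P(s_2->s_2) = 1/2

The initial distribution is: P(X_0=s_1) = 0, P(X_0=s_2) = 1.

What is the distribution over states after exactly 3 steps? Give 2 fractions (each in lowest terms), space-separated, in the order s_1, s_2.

Answer: 91/200 109/200

Derivation:
Propagating the distribution step by step (d_{t+1} = d_t * P):
d_0 = (s_1=0, s_2=1)
  d_1[s_1] = 0*2/5 + 1*1/2 = 1/2
  d_1[s_2] = 0*3/5 + 1*1/2 = 1/2
d_1 = (s_1=1/2, s_2=1/2)
  d_2[s_1] = 1/2*2/5 + 1/2*1/2 = 9/20
  d_2[s_2] = 1/2*3/5 + 1/2*1/2 = 11/20
d_2 = (s_1=9/20, s_2=11/20)
  d_3[s_1] = 9/20*2/5 + 11/20*1/2 = 91/200
  d_3[s_2] = 9/20*3/5 + 11/20*1/2 = 109/200
d_3 = (s_1=91/200, s_2=109/200)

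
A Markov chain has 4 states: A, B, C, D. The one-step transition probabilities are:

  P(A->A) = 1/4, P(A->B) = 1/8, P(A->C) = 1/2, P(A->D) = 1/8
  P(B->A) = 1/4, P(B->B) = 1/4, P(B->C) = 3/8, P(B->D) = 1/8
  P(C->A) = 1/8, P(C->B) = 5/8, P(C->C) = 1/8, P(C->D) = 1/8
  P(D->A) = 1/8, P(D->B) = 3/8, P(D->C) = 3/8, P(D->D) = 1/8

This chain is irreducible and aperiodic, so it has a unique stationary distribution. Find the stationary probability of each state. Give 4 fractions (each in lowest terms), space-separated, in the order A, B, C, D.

Answer: 7/36 13/36 23/72 1/8

Derivation:
The stationary distribution satisfies pi = pi * P, i.e.:
  pi_A = 1/4*pi_A + 1/4*pi_B + 1/8*pi_C + 1/8*pi_D
  pi_B = 1/8*pi_A + 1/4*pi_B + 5/8*pi_C + 3/8*pi_D
  pi_C = 1/2*pi_A + 3/8*pi_B + 1/8*pi_C + 3/8*pi_D
  pi_D = 1/8*pi_A + 1/8*pi_B + 1/8*pi_C + 1/8*pi_D
with normalization: pi_A + pi_B + pi_C + pi_D = 1.

Using the first 3 balance equations plus normalization, the linear system A*pi = b is:
  [-3/4, 1/4, 1/8, 1/8] . pi = 0
  [1/8, -3/4, 5/8, 3/8] . pi = 0
  [1/2, 3/8, -7/8, 3/8] . pi = 0
  [1, 1, 1, 1] . pi = 1

Solving yields:
  pi_A = 7/36
  pi_B = 13/36
  pi_C = 23/72
  pi_D = 1/8

Verification (pi * P):
  7/36*1/4 + 13/36*1/4 + 23/72*1/8 + 1/8*1/8 = 7/36 = pi_A  (ok)
  7/36*1/8 + 13/36*1/4 + 23/72*5/8 + 1/8*3/8 = 13/36 = pi_B  (ok)
  7/36*1/2 + 13/36*3/8 + 23/72*1/8 + 1/8*3/8 = 23/72 = pi_C  (ok)
  7/36*1/8 + 13/36*1/8 + 23/72*1/8 + 1/8*1/8 = 1/8 = pi_D  (ok)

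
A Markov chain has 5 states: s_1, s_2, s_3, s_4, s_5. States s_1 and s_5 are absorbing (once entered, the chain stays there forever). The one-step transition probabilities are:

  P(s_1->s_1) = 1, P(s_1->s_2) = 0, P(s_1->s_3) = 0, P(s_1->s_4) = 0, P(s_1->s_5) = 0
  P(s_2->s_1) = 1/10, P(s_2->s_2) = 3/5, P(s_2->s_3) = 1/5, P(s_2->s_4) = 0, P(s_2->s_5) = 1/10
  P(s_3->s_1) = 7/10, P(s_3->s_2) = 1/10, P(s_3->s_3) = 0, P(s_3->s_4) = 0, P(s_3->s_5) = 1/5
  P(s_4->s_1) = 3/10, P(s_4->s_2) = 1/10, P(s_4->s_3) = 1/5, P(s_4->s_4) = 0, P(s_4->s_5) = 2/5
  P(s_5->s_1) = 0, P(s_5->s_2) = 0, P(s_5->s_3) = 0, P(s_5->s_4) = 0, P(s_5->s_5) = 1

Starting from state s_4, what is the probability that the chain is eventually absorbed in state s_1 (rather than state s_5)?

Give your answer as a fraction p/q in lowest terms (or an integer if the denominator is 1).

Answer: 49/95

Derivation:
Let a_i = P(absorbed in s_1 | start in state i).
Boundary conditions: a_s_1 = 1, a_s_5 = 0.
For each transient state i, a_i = sum_j P(i->j) * a_j:
  a_s_2 = 1/10*a_s_1 + 3/5*a_s_2 + 1/5*a_s_3 + 0*a_s_4 + 1/10*a_s_5
  a_s_3 = 7/10*a_s_1 + 1/10*a_s_2 + 0*a_s_3 + 0*a_s_4 + 1/5*a_s_5
  a_s_4 = 3/10*a_s_1 + 1/10*a_s_2 + 1/5*a_s_3 + 0*a_s_4 + 2/5*a_s_5

Substituting a_s_1 = 1 and a_s_5 = 0, rearrange to (I - Q) a = r where r[i] = P(i -> s_1):
  [2/5, -1/5, 0] . (a_s_2, a_s_3, a_s_4) = 1/10
  [-1/10, 1, 0] . (a_s_2, a_s_3, a_s_4) = 7/10
  [-1/10, -1/5, 1] . (a_s_2, a_s_3, a_s_4) = 3/10

Solving yields:
  a_s_2 = 12/19
  a_s_3 = 29/38
  a_s_4 = 49/95

Starting state is s_4, so the absorption probability is a_s_4 = 49/95.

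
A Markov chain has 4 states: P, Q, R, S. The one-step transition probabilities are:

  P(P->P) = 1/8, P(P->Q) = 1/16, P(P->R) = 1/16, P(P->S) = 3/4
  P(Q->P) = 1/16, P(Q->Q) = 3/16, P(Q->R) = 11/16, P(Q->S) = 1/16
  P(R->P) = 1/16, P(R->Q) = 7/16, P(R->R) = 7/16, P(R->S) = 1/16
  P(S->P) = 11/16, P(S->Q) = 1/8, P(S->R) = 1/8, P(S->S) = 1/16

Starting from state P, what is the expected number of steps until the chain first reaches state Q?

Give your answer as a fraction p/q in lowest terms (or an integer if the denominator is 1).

Answer: 281/39

Derivation:
Let h_i = expected steps to first reach Q from state i.
Boundary: h_Q = 0.
First-step equations for the other states:
  h_P = 1 + 1/8*h_P + 1/16*h_Q + 1/16*h_R + 3/4*h_S
  h_R = 1 + 1/16*h_P + 7/16*h_Q + 7/16*h_R + 1/16*h_S
  h_S = 1 + 11/16*h_P + 1/8*h_Q + 1/8*h_R + 1/16*h_S

Substituting h_Q = 0 and rearranging gives the linear system (I - Q) h = 1:
  [7/8, -1/16, -3/4] . (h_P, h_R, h_S) = 1
  [-1/16, 9/16, -1/16] . (h_P, h_R, h_S) = 1
  [-11/16, -1/8, 15/16] . (h_P, h_R, h_S) = 1

Solving yields:
  h_P = 281/39
  h_R = 10/3
  h_S = 265/39

Starting state is P, so the expected hitting time is h_P = 281/39.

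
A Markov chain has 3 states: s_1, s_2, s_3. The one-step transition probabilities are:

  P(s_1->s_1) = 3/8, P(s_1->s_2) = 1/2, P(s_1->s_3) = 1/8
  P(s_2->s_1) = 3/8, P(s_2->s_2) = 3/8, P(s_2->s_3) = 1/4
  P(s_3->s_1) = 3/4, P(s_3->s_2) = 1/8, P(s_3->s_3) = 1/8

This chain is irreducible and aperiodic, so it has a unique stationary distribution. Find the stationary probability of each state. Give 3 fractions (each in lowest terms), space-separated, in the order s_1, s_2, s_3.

The stationary distribution satisfies pi = pi * P, i.e.:
  pi_s_1 = 3/8*pi_s_1 + 3/8*pi_s_2 + 3/4*pi_s_3
  pi_s_2 = 1/2*pi_s_1 + 3/8*pi_s_2 + 1/8*pi_s_3
  pi_s_3 = 1/8*pi_s_1 + 1/4*pi_s_2 + 1/8*pi_s_3
with normalization: pi_s_1 + pi_s_2 + pi_s_3 = 1.

Using the first 2 balance equations plus normalization, the linear system A*pi = b is:
  [-5/8, 3/8, 3/4] . pi = 0
  [1/2, -5/8, 1/8] . pi = 0
  [1, 1, 1] . pi = 1

Solving yields:
  pi_s_1 = 11/25
  pi_s_2 = 29/75
  pi_s_3 = 13/75

Verification (pi * P):
  11/25*3/8 + 29/75*3/8 + 13/75*3/4 = 11/25 = pi_s_1  (ok)
  11/25*1/2 + 29/75*3/8 + 13/75*1/8 = 29/75 = pi_s_2  (ok)
  11/25*1/8 + 29/75*1/4 + 13/75*1/8 = 13/75 = pi_s_3  (ok)

Answer: 11/25 29/75 13/75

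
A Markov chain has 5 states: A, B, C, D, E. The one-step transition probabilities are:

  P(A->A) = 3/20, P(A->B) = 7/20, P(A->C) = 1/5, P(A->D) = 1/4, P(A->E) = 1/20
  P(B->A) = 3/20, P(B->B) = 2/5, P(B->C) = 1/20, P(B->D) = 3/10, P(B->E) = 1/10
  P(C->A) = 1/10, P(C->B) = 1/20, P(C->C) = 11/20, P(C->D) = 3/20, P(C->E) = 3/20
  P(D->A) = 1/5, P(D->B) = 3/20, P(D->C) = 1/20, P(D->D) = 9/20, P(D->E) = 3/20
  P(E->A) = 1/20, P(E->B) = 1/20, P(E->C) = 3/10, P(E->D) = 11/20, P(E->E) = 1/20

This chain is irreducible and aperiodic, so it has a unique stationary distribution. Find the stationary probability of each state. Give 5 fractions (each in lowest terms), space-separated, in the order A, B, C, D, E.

Answer: 37/254 25/127 51/254 87/254 29/254

Derivation:
The stationary distribution satisfies pi = pi * P, i.e.:
  pi_A = 3/20*pi_A + 3/20*pi_B + 1/10*pi_C + 1/5*pi_D + 1/20*pi_E
  pi_B = 7/20*pi_A + 2/5*pi_B + 1/20*pi_C + 3/20*pi_D + 1/20*pi_E
  pi_C = 1/5*pi_A + 1/20*pi_B + 11/20*pi_C + 1/20*pi_D + 3/10*pi_E
  pi_D = 1/4*pi_A + 3/10*pi_B + 3/20*pi_C + 9/20*pi_D + 11/20*pi_E
  pi_E = 1/20*pi_A + 1/10*pi_B + 3/20*pi_C + 3/20*pi_D + 1/20*pi_E
with normalization: pi_A + pi_B + pi_C + pi_D + pi_E = 1.

Using the first 4 balance equations plus normalization, the linear system A*pi = b is:
  [-17/20, 3/20, 1/10, 1/5, 1/20] . pi = 0
  [7/20, -3/5, 1/20, 3/20, 1/20] . pi = 0
  [1/5, 1/20, -9/20, 1/20, 3/10] . pi = 0
  [1/4, 3/10, 3/20, -11/20, 11/20] . pi = 0
  [1, 1, 1, 1, 1] . pi = 1

Solving yields:
  pi_A = 37/254
  pi_B = 25/127
  pi_C = 51/254
  pi_D = 87/254
  pi_E = 29/254

Verification (pi * P):
  37/254*3/20 + 25/127*3/20 + 51/254*1/10 + 87/254*1/5 + 29/254*1/20 = 37/254 = pi_A  (ok)
  37/254*7/20 + 25/127*2/5 + 51/254*1/20 + 87/254*3/20 + 29/254*1/20 = 25/127 = pi_B  (ok)
  37/254*1/5 + 25/127*1/20 + 51/254*11/20 + 87/254*1/20 + 29/254*3/10 = 51/254 = pi_C  (ok)
  37/254*1/4 + 25/127*3/10 + 51/254*3/20 + 87/254*9/20 + 29/254*11/20 = 87/254 = pi_D  (ok)
  37/254*1/20 + 25/127*1/10 + 51/254*3/20 + 87/254*3/20 + 29/254*1/20 = 29/254 = pi_E  (ok)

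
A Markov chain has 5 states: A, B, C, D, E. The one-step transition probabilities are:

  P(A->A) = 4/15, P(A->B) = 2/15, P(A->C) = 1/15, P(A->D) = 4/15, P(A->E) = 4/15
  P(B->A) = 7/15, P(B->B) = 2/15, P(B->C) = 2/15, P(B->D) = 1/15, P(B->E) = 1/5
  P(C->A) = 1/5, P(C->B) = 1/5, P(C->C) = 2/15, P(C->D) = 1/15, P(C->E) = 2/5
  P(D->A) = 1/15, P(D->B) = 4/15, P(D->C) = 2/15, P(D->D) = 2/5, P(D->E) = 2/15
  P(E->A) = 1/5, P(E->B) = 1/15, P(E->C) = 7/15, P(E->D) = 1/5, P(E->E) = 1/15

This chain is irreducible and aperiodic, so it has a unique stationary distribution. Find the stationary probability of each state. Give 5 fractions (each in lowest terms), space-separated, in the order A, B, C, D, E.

Answer: 5511/23978 1918/11989 9029/47956 2531/11989 10109/47956

Derivation:
The stationary distribution satisfies pi = pi * P, i.e.:
  pi_A = 4/15*pi_A + 7/15*pi_B + 1/5*pi_C + 1/15*pi_D + 1/5*pi_E
  pi_B = 2/15*pi_A + 2/15*pi_B + 1/5*pi_C + 4/15*pi_D + 1/15*pi_E
  pi_C = 1/15*pi_A + 2/15*pi_B + 2/15*pi_C + 2/15*pi_D + 7/15*pi_E
  pi_D = 4/15*pi_A + 1/15*pi_B + 1/15*pi_C + 2/5*pi_D + 1/5*pi_E
  pi_E = 4/15*pi_A + 1/5*pi_B + 2/5*pi_C + 2/15*pi_D + 1/15*pi_E
with normalization: pi_A + pi_B + pi_C + pi_D + pi_E = 1.

Using the first 4 balance equations plus normalization, the linear system A*pi = b is:
  [-11/15, 7/15, 1/5, 1/15, 1/5] . pi = 0
  [2/15, -13/15, 1/5, 4/15, 1/15] . pi = 0
  [1/15, 2/15, -13/15, 2/15, 7/15] . pi = 0
  [4/15, 1/15, 1/15, -3/5, 1/5] . pi = 0
  [1, 1, 1, 1, 1] . pi = 1

Solving yields:
  pi_A = 5511/23978
  pi_B = 1918/11989
  pi_C = 9029/47956
  pi_D = 2531/11989
  pi_E = 10109/47956

Verification (pi * P):
  5511/23978*4/15 + 1918/11989*7/15 + 9029/47956*1/5 + 2531/11989*1/15 + 10109/47956*1/5 = 5511/23978 = pi_A  (ok)
  5511/23978*2/15 + 1918/11989*2/15 + 9029/47956*1/5 + 2531/11989*4/15 + 10109/47956*1/15 = 1918/11989 = pi_B  (ok)
  5511/23978*1/15 + 1918/11989*2/15 + 9029/47956*2/15 + 2531/11989*2/15 + 10109/47956*7/15 = 9029/47956 = pi_C  (ok)
  5511/23978*4/15 + 1918/11989*1/15 + 9029/47956*1/15 + 2531/11989*2/5 + 10109/47956*1/5 = 2531/11989 = pi_D  (ok)
  5511/23978*4/15 + 1918/11989*1/5 + 9029/47956*2/5 + 2531/11989*2/15 + 10109/47956*1/15 = 10109/47956 = pi_E  (ok)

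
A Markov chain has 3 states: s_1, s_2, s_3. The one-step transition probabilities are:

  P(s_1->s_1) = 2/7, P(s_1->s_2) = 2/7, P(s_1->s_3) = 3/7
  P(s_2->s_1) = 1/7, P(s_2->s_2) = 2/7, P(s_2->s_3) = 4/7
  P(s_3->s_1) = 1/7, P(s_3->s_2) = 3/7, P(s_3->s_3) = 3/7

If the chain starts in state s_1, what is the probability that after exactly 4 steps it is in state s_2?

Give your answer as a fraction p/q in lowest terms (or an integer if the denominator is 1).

Answer: 850/2401

Derivation:
Computing P^4 by repeated multiplication:
P^1 =
  s_1: [2/7, 2/7, 3/7]
  s_2: [1/7, 2/7, 4/7]
  s_3: [1/7, 3/7, 3/7]
P^2 =
  s_1: [9/49, 17/49, 23/49]
  s_2: [8/49, 18/49, 23/49]
  s_3: [8/49, 17/49, 24/49]
P^3 =
  s_1: [58/343, 121/343, 164/343]
  s_2: [57/343, 121/343, 165/343]
  s_3: [57/343, 122/343, 164/343]
P^4 =
  s_1: [401/2401, 850/2401, 1150/2401]
  s_2: [400/2401, 851/2401, 1150/2401]
  s_3: [400/2401, 850/2401, 1151/2401]

(P^4)[s_1 -> s_2] = 850/2401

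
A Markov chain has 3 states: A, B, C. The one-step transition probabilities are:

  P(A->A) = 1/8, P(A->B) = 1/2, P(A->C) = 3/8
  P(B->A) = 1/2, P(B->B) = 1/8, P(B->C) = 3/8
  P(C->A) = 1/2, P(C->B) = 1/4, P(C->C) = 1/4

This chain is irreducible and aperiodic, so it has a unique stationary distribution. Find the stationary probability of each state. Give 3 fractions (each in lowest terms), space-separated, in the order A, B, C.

Answer: 4/11 10/33 1/3

Derivation:
The stationary distribution satisfies pi = pi * P, i.e.:
  pi_A = 1/8*pi_A + 1/2*pi_B + 1/2*pi_C
  pi_B = 1/2*pi_A + 1/8*pi_B + 1/4*pi_C
  pi_C = 3/8*pi_A + 3/8*pi_B + 1/4*pi_C
with normalization: pi_A + pi_B + pi_C = 1.

Using the first 2 balance equations plus normalization, the linear system A*pi = b is:
  [-7/8, 1/2, 1/2] . pi = 0
  [1/2, -7/8, 1/4] . pi = 0
  [1, 1, 1] . pi = 1

Solving yields:
  pi_A = 4/11
  pi_B = 10/33
  pi_C = 1/3

Verification (pi * P):
  4/11*1/8 + 10/33*1/2 + 1/3*1/2 = 4/11 = pi_A  (ok)
  4/11*1/2 + 10/33*1/8 + 1/3*1/4 = 10/33 = pi_B  (ok)
  4/11*3/8 + 10/33*3/8 + 1/3*1/4 = 1/3 = pi_C  (ok)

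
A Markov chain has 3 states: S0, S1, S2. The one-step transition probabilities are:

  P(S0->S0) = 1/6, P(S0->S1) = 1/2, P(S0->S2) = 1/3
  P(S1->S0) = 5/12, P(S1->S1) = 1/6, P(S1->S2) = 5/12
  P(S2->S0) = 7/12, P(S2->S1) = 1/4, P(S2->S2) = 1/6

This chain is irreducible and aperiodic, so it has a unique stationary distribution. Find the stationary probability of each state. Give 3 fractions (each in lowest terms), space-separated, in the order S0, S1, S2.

The stationary distribution satisfies pi = pi * P, i.e.:
  pi_S0 = 1/6*pi_S0 + 5/12*pi_S1 + 7/12*pi_S2
  pi_S1 = 1/2*pi_S0 + 1/6*pi_S1 + 1/4*pi_S2
  pi_S2 = 1/3*pi_S0 + 5/12*pi_S1 + 1/6*pi_S2
with normalization: pi_S0 + pi_S1 + pi_S2 = 1.

Using the first 2 balance equations plus normalization, the linear system A*pi = b is:
  [-5/6, 5/12, 7/12] . pi = 0
  [1/2, -5/6, 1/4] . pi = 0
  [1, 1, 1] . pi = 1

Solving yields:
  pi_S0 = 85/227
  pi_S1 = 72/227
  pi_S2 = 70/227

Verification (pi * P):
  85/227*1/6 + 72/227*5/12 + 70/227*7/12 = 85/227 = pi_S0  (ok)
  85/227*1/2 + 72/227*1/6 + 70/227*1/4 = 72/227 = pi_S1  (ok)
  85/227*1/3 + 72/227*5/12 + 70/227*1/6 = 70/227 = pi_S2  (ok)

Answer: 85/227 72/227 70/227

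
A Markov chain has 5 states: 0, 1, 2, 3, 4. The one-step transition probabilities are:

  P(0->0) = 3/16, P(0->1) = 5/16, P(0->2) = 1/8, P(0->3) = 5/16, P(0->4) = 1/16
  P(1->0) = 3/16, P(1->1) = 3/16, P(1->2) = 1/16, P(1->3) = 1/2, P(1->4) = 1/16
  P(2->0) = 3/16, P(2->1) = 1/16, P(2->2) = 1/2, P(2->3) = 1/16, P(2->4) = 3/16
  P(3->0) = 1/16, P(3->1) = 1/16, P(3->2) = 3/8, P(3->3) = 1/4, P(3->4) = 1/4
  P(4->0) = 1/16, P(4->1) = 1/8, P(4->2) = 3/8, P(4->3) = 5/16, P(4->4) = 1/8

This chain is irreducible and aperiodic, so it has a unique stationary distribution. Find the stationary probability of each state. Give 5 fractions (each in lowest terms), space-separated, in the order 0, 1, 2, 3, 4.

Answer: 7009/50700 3101/25350 449/1300 1981/8450 2023/12675

Derivation:
The stationary distribution satisfies pi = pi * P, i.e.:
  pi_0 = 3/16*pi_0 + 3/16*pi_1 + 3/16*pi_2 + 1/16*pi_3 + 1/16*pi_4
  pi_1 = 5/16*pi_0 + 3/16*pi_1 + 1/16*pi_2 + 1/16*pi_3 + 1/8*pi_4
  pi_2 = 1/8*pi_0 + 1/16*pi_1 + 1/2*pi_2 + 3/8*pi_3 + 3/8*pi_4
  pi_3 = 5/16*pi_0 + 1/2*pi_1 + 1/16*pi_2 + 1/4*pi_3 + 5/16*pi_4
  pi_4 = 1/16*pi_0 + 1/16*pi_1 + 3/16*pi_2 + 1/4*pi_3 + 1/8*pi_4
with normalization: pi_0 + pi_1 + pi_2 + pi_3 + pi_4 = 1.

Using the first 4 balance equations plus normalization, the linear system A*pi = b is:
  [-13/16, 3/16, 3/16, 1/16, 1/16] . pi = 0
  [5/16, -13/16, 1/16, 1/16, 1/8] . pi = 0
  [1/8, 1/16, -1/2, 3/8, 3/8] . pi = 0
  [5/16, 1/2, 1/16, -3/4, 5/16] . pi = 0
  [1, 1, 1, 1, 1] . pi = 1

Solving yields:
  pi_0 = 7009/50700
  pi_1 = 3101/25350
  pi_2 = 449/1300
  pi_3 = 1981/8450
  pi_4 = 2023/12675

Verification (pi * P):
  7009/50700*3/16 + 3101/25350*3/16 + 449/1300*3/16 + 1981/8450*1/16 + 2023/12675*1/16 = 7009/50700 = pi_0  (ok)
  7009/50700*5/16 + 3101/25350*3/16 + 449/1300*1/16 + 1981/8450*1/16 + 2023/12675*1/8 = 3101/25350 = pi_1  (ok)
  7009/50700*1/8 + 3101/25350*1/16 + 449/1300*1/2 + 1981/8450*3/8 + 2023/12675*3/8 = 449/1300 = pi_2  (ok)
  7009/50700*5/16 + 3101/25350*1/2 + 449/1300*1/16 + 1981/8450*1/4 + 2023/12675*5/16 = 1981/8450 = pi_3  (ok)
  7009/50700*1/16 + 3101/25350*1/16 + 449/1300*3/16 + 1981/8450*1/4 + 2023/12675*1/8 = 2023/12675 = pi_4  (ok)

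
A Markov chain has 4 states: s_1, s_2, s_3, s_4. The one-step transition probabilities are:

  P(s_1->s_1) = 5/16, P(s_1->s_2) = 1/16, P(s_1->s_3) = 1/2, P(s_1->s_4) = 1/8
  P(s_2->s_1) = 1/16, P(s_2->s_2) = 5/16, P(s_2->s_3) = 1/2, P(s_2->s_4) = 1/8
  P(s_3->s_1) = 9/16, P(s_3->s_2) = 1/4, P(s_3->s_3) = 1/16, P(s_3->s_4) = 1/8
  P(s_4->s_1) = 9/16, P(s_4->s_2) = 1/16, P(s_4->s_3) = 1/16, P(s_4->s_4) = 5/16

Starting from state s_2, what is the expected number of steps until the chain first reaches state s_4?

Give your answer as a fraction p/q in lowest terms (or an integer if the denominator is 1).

Let h_i = expected steps to first reach s_4 from state i.
Boundary: h_s_4 = 0.
First-step equations for the other states:
  h_s_1 = 1 + 5/16*h_s_1 + 1/16*h_s_2 + 1/2*h_s_3 + 1/8*h_s_4
  h_s_2 = 1 + 1/16*h_s_1 + 5/16*h_s_2 + 1/2*h_s_3 + 1/8*h_s_4
  h_s_3 = 1 + 9/16*h_s_1 + 1/4*h_s_2 + 1/16*h_s_3 + 1/8*h_s_4

Substituting h_s_4 = 0 and rearranging gives the linear system (I - Q) h = 1:
  [11/16, -1/16, -1/2] . (h_s_1, h_s_2, h_s_3) = 1
  [-1/16, 11/16, -1/2] . (h_s_1, h_s_2, h_s_3) = 1
  [-9/16, -1/4, 15/16] . (h_s_1, h_s_2, h_s_3) = 1

Solving yields:
  h_s_1 = 8
  h_s_2 = 8
  h_s_3 = 8

Starting state is s_2, so the expected hitting time is h_s_2 = 8.

Answer: 8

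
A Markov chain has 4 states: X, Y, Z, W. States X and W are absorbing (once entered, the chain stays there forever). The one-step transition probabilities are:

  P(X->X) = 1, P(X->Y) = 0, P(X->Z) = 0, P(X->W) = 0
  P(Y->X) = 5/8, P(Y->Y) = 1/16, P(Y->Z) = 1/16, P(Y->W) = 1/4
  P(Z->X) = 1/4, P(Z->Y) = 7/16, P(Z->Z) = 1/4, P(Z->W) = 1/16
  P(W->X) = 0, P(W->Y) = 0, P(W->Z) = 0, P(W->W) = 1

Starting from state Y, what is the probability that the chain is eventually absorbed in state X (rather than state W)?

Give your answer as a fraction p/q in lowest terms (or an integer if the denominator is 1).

Let a_i = P(absorbed in X | start in state i).
Boundary conditions: a_X = 1, a_W = 0.
For each transient state i, a_i = sum_j P(i->j) * a_j:
  a_Y = 5/8*a_X + 1/16*a_Y + 1/16*a_Z + 1/4*a_W
  a_Z = 1/4*a_X + 7/16*a_Y + 1/4*a_Z + 1/16*a_W

Substituting a_X = 1 and a_W = 0, rearrange to (I - Q) a = r where r[i] = P(i -> X):
  [15/16, -1/16] . (a_Y, a_Z) = 5/8
  [-7/16, 3/4] . (a_Y, a_Z) = 1/4

Solving yields:
  a_Y = 124/173
  a_Z = 130/173

Starting state is Y, so the absorption probability is a_Y = 124/173.

Answer: 124/173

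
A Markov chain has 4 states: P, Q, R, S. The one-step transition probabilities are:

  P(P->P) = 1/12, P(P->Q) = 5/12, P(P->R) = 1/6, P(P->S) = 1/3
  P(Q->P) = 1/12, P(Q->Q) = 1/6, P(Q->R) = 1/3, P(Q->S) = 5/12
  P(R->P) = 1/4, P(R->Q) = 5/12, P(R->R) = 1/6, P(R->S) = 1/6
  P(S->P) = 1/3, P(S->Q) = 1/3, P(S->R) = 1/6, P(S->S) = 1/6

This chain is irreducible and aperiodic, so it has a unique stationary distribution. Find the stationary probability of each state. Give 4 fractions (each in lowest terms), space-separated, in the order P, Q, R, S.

The stationary distribution satisfies pi = pi * P, i.e.:
  pi_P = 1/12*pi_P + 1/12*pi_Q + 1/4*pi_R + 1/3*pi_S
  pi_Q = 5/12*pi_P + 1/6*pi_Q + 5/12*pi_R + 1/3*pi_S
  pi_R = 1/6*pi_P + 1/3*pi_Q + 1/6*pi_R + 1/6*pi_S
  pi_S = 1/3*pi_P + 5/12*pi_Q + 1/6*pi_R + 1/6*pi_S
with normalization: pi_P + pi_Q + pi_R + pi_S = 1.

Using the first 3 balance equations plus normalization, the linear system A*pi = b is:
  [-11/12, 1/12, 1/4, 1/3] . pi = 0
  [5/12, -5/6, 5/12, 1/3] . pi = 0
  [1/6, 1/3, -5/6, 1/6] . pi = 0
  [1, 1, 1, 1] . pi = 1

Solving yields:
  pi_P = 239/1264
  pi_Q = 199/632
  pi_R = 277/1264
  pi_S = 175/632

Verification (pi * P):
  239/1264*1/12 + 199/632*1/12 + 277/1264*1/4 + 175/632*1/3 = 239/1264 = pi_P  (ok)
  239/1264*5/12 + 199/632*1/6 + 277/1264*5/12 + 175/632*1/3 = 199/632 = pi_Q  (ok)
  239/1264*1/6 + 199/632*1/3 + 277/1264*1/6 + 175/632*1/6 = 277/1264 = pi_R  (ok)
  239/1264*1/3 + 199/632*5/12 + 277/1264*1/6 + 175/632*1/6 = 175/632 = pi_S  (ok)

Answer: 239/1264 199/632 277/1264 175/632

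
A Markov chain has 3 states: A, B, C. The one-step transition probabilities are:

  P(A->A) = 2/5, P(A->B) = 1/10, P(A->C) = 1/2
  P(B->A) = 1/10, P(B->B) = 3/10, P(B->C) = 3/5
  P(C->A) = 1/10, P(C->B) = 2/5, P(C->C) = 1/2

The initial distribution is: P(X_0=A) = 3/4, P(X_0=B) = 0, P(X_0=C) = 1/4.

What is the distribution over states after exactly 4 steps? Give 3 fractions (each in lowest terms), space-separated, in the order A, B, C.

Answer: 5911/40000 321/1000 21249/40000

Derivation:
Propagating the distribution step by step (d_{t+1} = d_t * P):
d_0 = (A=3/4, B=0, C=1/4)
  d_1[A] = 3/4*2/5 + 0*1/10 + 1/4*1/10 = 13/40
  d_1[B] = 3/4*1/10 + 0*3/10 + 1/4*2/5 = 7/40
  d_1[C] = 3/4*1/2 + 0*3/5 + 1/4*1/2 = 1/2
d_1 = (A=13/40, B=7/40, C=1/2)
  d_2[A] = 13/40*2/5 + 7/40*1/10 + 1/2*1/10 = 79/400
  d_2[B] = 13/40*1/10 + 7/40*3/10 + 1/2*2/5 = 57/200
  d_2[C] = 13/40*1/2 + 7/40*3/5 + 1/2*1/2 = 207/400
d_2 = (A=79/400, B=57/200, C=207/400)
  d_3[A] = 79/400*2/5 + 57/200*1/10 + 207/400*1/10 = 637/4000
  d_3[B] = 79/400*1/10 + 57/200*3/10 + 207/400*2/5 = 1249/4000
  d_3[C] = 79/400*1/2 + 57/200*3/5 + 207/400*1/2 = 1057/2000
d_3 = (A=637/4000, B=1249/4000, C=1057/2000)
  d_4[A] = 637/4000*2/5 + 1249/4000*1/10 + 1057/2000*1/10 = 5911/40000
  d_4[B] = 637/4000*1/10 + 1249/4000*3/10 + 1057/2000*2/5 = 321/1000
  d_4[C] = 637/4000*1/2 + 1249/4000*3/5 + 1057/2000*1/2 = 21249/40000
d_4 = (A=5911/40000, B=321/1000, C=21249/40000)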